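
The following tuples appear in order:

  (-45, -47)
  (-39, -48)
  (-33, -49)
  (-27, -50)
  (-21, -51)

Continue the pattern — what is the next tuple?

(-15, -52)

First slot: -45, -39, -33, -27, -21 → -15 (+6 each step).
Second slot: -47, -48, -49, -50, -51 → -52 (−1 each step).
Combining the parts gives (-15, -52).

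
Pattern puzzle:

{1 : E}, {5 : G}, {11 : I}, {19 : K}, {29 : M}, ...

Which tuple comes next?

{41 : O}

First slot: differences are 4, 6, 8, … (increasing by 2 each time); 1, 5, 11, 19, 29 → 41.
Letter goes E, G, I, K, M → O (letters move forward 2 places in the alphabet).
Putting it together: {41 : O}.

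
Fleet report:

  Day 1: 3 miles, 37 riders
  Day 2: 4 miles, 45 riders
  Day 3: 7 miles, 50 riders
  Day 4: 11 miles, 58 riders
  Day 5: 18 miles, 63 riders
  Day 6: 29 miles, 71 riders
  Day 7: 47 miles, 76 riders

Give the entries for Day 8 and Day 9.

76 miles, 84 riders; 123 miles, 89 riders

Miles — each term is the sum of the two before it: 3, 4, 7, 11, 18, 29, 47 → 76 → 123.
Riders — alternating steps +8, +5, +8, +5, …: 37, 45, 50, 58, 63, 71, 76 → 84 → 89.
So the next two lines are 76 miles, 84 riders and 123 miles, 89 riders.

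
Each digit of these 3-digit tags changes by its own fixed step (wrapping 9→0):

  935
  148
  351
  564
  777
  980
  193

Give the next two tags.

306 then 519

First digit: +2 each step, mod 10; 9, 1, 3, 5, 7, 9, 1 → 3 → 5.
For the second digit, +1 each step, mod 10: 3, 4, 5, 6, 7, 8, 9 → 0 → 1.
Third digit goes 5, 8, 1, 4, 7, 0, 3 → 6 → 9 (+3 each step, mod 10).
Putting the parts together: 306 and then 519.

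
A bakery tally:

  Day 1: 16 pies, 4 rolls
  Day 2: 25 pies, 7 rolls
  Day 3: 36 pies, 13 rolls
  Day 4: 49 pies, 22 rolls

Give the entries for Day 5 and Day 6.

Pies goes 16, 25, 36, 49 → 64 → 81 (perfect squares: 4², 5², 6², …).
For the rolls, differences are 3, 6, 9, … (increasing by 3 each time): 4, 7, 13, 22 → 34 → 49.
Putting the parts together: 64 pies, 34 rolls and then 81 pies, 49 rolls.

64 pies, 34 rolls; 81 pies, 49 rolls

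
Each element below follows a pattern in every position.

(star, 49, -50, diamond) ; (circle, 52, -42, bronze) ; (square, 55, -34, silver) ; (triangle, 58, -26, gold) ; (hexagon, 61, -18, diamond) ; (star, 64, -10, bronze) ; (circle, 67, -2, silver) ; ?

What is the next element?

(square, 70, 6, gold)

Shape: repeats star → circle → square → triangle → hexagon, so star, circle, square, triangle, hexagon, star, circle → square.
For the second entry, +3 each step: 49, 52, 55, 58, 61, 64, 67 → 70.
Third entry: +8 each step, so -50, -42, -34, -26, -18, -10, -2 → 6.
For the rank, repeats diamond → bronze → silver → gold: diamond, bronze, silver, gold, diamond, bronze, silver → gold.
Combining the parts gives (square, 70, 6, gold).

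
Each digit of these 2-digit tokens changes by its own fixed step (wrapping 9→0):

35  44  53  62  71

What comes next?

80

First digit — +1 each step, mod 10: 3, 4, 5, 6, 7 → 8.
Second digit — −1 each step, mod 10: 5, 4, 3, 2, 1 → 0.
Putting it together: 80.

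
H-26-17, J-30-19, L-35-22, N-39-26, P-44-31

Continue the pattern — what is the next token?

For the letter, letters move forward 2 places in the alphabet: H, J, L, N, P → R.
Second component — alternating steps +4, +5, +4, +5, …: 26, 30, 35, 39, 44 → 48.
Third component: differences are 2, 3, 4, … (increasing by 1 each time); 17, 19, 22, 26, 31 → 37.
So the next token is R-48-37.

R-48-37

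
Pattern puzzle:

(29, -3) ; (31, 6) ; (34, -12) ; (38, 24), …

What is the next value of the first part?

43

First part — differences are 2, 3, 4, … (increasing by 1 each time): 29, 31, 34, 38 → 43.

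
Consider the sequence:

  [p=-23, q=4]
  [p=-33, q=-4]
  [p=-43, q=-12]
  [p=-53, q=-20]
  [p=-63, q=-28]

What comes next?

[p=-73, q=-36]

P: -23, -33, -43, -53, -63 → -73 (−10 each step).
Q: 4, -4, -12, -20, -28 → -36 (−8 each step).
So the next point is [p=-73, q=-36].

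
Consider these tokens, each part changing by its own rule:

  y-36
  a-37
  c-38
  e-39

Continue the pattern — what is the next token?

g-40

For the letter, letters move forward 2 places in the alphabet, wrapping Z→A: y, a, c, e → g.
Second component: 36, 37, 38, 39 → 40 (+1 each step).
Putting it together: g-40.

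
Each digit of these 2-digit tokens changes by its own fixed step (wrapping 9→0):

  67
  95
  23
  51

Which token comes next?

89

For the first digit, +3 each step, mod 10: 6, 9, 2, 5 → 8.
Second digit — −2 each step, mod 10: 7, 5, 3, 1 → 9.
Combining the parts gives 89.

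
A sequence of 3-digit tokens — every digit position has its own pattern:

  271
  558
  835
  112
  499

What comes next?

For the first digit, +3 each step, mod 10: 2, 5, 8, 1, 4 → 7.
Second digit: 7, 5, 3, 1, 9 → 7 (−2 each step, mod 10).
Third digit: −3 each step, mod 10; 1, 8, 5, 2, 9 → 6.
Putting it together: 776.

776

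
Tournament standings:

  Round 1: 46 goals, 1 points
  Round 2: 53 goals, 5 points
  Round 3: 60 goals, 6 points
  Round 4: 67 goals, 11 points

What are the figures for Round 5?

Goals goes 46, 53, 60, 67 → 74 (+7 each step).
Points: 1, 5, 6, 11 → 17 (each term is the sum of the two before it).
So the next row is 74 goals, 17 points.

74 goals, 17 points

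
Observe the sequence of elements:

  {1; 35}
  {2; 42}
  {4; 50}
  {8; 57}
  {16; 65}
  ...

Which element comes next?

First part: 1, 2, 4, 8, 16 → 32 (×2 each step).
Second part — alternating steps +7, +8, +7, +8, …: 35, 42, 50, 57, 65 → 72.
Combining the parts gives {32; 72}.

{32; 72}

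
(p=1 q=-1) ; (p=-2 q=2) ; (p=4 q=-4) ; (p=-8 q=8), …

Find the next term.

P goes 1, -2, 4, -8 → 16 (×(-2) each step).
Q: always the negative of the p, so -1, 2, -4, 8 → -16.
So the next term is (p=16 q=-16).

(p=16 q=-16)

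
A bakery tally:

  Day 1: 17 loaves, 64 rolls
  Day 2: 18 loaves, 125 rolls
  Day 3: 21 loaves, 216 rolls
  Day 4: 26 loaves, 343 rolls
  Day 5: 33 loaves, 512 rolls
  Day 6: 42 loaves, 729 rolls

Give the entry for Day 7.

For the loaves, differences are 1, 3, 5, … (increasing by 2 each time): 17, 18, 21, 26, 33, 42 → 53.
Rolls goes 64, 125, 216, 343, 512, 729 → 1000 (perfect cubes: 4³, 5³, 6³, …).
Combining the parts gives 53 loaves, 1000 rolls.

53 loaves, 1000 rolls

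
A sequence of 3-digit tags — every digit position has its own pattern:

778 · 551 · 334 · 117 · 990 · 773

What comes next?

First digit — −2 each step, mod 10: 7, 5, 3, 1, 9, 7 → 5.
Second digit: 7, 5, 3, 1, 9, 7 → 5 (−2 each step, mod 10).
Third digit goes 8, 1, 4, 7, 0, 3 → 6 (+3 each step, mod 10).
Combining the parts gives 556.

556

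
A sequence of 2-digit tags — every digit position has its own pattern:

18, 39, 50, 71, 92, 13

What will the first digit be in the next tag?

First digit: +2 each step, mod 10; 1, 3, 5, 7, 9, 1 → 3.

3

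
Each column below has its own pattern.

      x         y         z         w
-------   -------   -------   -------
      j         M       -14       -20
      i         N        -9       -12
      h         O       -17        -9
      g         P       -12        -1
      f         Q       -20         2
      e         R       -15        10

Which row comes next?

d  S  -23  13

Column x — letters move back 1 place in the alphabet: j, i, h, g, f, e → d.
Column y — letters move forward 1 place in the alphabet: M, N, O, P, Q, R → S.
Column z: -14, -9, -17, -12, -20, -15 → -23 (alternating steps +5, −8, +5, −8, …).
Column w: -20, -12, -9, -1, 2, 10 → 13 (alternating steps +8, +3, +8, +3, …).
Combining the parts gives d  S  -23  13.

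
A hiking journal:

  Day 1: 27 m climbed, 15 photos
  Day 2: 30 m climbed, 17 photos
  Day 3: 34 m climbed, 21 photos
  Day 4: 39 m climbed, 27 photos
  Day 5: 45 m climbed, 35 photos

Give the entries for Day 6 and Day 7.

52 m climbed, 45 photos; 60 m climbed, 57 photos

M climbed: differences are 3, 4, 5, … (increasing by 1 each time); 27, 30, 34, 39, 45 → 52 → 60.
Photos: 15, 17, 21, 27, 35 → 45 → 57 (differences are 2, 4, 6, … (increasing by 2 each time)).
So the next two lines are 52 m climbed, 45 photos and 60 m climbed, 57 photos.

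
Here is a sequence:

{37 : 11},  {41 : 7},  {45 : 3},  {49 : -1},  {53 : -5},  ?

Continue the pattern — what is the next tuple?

{57 : -9}

For the first component, +4 each step: 37, 41, 45, 49, 53 → 57.
Second component: 11, 7, 3, -1, -5 → -9 (together with the first component always sums to 48).
Putting it together: {57 : -9}.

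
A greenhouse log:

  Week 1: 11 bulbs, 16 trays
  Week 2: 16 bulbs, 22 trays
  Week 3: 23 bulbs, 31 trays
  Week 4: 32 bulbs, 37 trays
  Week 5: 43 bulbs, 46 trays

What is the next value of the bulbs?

56

Bulbs: 11, 16, 23, 32, 43 → 56 (differences are 5, 7, 9, … (increasing by 2 each time)).
Trays: alternating steps +6, +9, +6, +9, …; 16, 22, 31, 37, 46 → 52.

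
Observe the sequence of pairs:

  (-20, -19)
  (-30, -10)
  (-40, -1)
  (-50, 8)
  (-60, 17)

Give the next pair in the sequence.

First part goes -20, -30, -40, -50, -60 → -70 (−10 each step).
Second part: -19, -10, -1, 8, 17 → 26 (+9 each step).
Putting it together: (-70, 26).

(-70, 26)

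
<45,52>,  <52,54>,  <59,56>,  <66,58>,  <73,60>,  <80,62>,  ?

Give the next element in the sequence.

<87,64>

First coordinate: +7 each step, so 45, 52, 59, 66, 73, 80 → 87.
For the second coordinate, +2 each step: 52, 54, 56, 58, 60, 62 → 64.
Combining the parts gives <87,64>.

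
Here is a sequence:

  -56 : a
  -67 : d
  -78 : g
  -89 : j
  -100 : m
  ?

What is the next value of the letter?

First part: −11 each step; -56, -67, -78, -89, -100 → -111.
For the letter, letters move forward 3 places in the alphabet: a, d, g, j, m → p.

p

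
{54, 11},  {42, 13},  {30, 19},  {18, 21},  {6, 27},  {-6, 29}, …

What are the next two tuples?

First slot: −12 each step, so 54, 42, 30, 18, 6, -6 → -18 → -30.
For the second slot, alternating steps +2, +6, +2, +6, …: 11, 13, 19, 21, 27, 29 → 35 → 37.
So the next two tuples are {-18, 35} and {-30, 37}.

{-18, 35}, {-30, 37}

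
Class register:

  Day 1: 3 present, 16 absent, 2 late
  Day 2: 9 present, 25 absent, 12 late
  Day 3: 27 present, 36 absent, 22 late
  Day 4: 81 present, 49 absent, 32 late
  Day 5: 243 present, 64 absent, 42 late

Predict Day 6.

Present: 3, 9, 27, 81, 243 → 729 (×3 each step).
For the absent, perfect squares: 4², 5², 6², …: 16, 25, 36, 49, 64 → 81.
Late: +10 each step, so 2, 12, 22, 32, 42 → 52.
So the next row is 729 present, 81 absent, 52 late.

729 present, 81 absent, 52 late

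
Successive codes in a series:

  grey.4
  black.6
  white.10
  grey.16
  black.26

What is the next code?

Shade: grey, black, white, grey, black → white (repeats grey → black → white).
For the second component, each term is the sum of the two before it: 4, 6, 10, 16, 26 → 42.
Putting it together: white.42.

white.42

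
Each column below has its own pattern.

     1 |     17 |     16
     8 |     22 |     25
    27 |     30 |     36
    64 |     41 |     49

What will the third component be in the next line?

64

For the first component, perfect cubes: 1³, 2³, 3³, …: 1, 8, 27, 64 → 125.
Second component: differences are 5, 8, 11, … (increasing by 3 each time), so 17, 22, 30, 41 → 55.
For the third component, perfect squares: 4², 5², 6², …: 16, 25, 36, 49 → 64.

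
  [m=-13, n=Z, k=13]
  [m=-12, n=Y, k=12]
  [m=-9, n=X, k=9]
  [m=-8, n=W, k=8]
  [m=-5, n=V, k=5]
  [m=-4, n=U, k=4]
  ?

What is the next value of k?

1

For the m, alternating steps +1, +3, +1, +3, …: -13, -12, -9, -8, -5, -4 → -1.
K: always the negative of the m, so 13, 12, 9, 8, 5, 4 → 1.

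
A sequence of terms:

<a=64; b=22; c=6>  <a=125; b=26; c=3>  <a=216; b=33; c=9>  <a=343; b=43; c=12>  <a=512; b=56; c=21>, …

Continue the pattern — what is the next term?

A goes 64, 125, 216, 343, 512 → 729 (perfect cubes: 4³, 5³, 6³, …).
B: differences are 4, 7, 10, … (increasing by 3 each time), so 22, 26, 33, 43, 56 → 72.
C — each term is the sum of the two before it: 6, 3, 9, 12, 21 → 33.
Putting it together: <a=729; b=72; c=33>.

<a=729; b=72; c=33>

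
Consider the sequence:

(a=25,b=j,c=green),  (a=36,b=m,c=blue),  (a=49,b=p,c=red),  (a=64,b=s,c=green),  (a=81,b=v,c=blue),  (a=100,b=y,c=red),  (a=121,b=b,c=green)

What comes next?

A: 25, 36, 49, 64, 81, 100, 121 → 144 (perfect squares: 5², 6², 7², …).
B goes j, m, p, s, v, y, b → e (letters move forward 3 places in the alphabet, wrapping Z→A).
C: repeats green → blue → red, so green, blue, red, green, blue, red, green → blue.
Combining the parts gives (a=144,b=e,c=blue).

(a=144,b=e,c=blue)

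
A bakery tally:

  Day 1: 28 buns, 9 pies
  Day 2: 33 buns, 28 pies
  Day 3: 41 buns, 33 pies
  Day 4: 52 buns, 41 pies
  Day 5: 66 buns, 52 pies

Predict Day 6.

Buns goes 28, 33, 41, 52, 66 → 83 (differences are 5, 8, 11, … (increasing by 3 each time)).
Pies — always the previous value of the buns: 9, 28, 33, 41, 52 → 66.
So the next record is 83 buns, 66 pies.

83 buns, 66 pies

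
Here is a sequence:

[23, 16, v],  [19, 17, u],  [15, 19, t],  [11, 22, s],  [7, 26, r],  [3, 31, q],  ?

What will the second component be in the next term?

37

For the second component, differences are 1, 2, 3, … (increasing by 1 each time): 16, 17, 19, 22, 26, 31 → 37.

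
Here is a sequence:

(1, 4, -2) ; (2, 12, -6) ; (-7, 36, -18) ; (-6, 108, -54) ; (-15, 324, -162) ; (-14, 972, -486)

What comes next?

(-23, 2916, -1458)

For the first component, alternating steps +1, −9, +1, −9, …: 1, 2, -7, -6, -15, -14 → -23.
For the second component, ×3 each step: 4, 12, 36, 108, 324, 972 → 2916.
Third component — ×3 each step: -2, -6, -18, -54, -162, -486 → -1458.
So the next triple is (-23, 2916, -1458).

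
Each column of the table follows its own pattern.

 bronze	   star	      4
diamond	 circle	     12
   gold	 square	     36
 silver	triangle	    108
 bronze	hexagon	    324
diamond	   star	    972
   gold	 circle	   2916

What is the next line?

Rank: repeats bronze → diamond → gold → silver, so bronze, diamond, gold, silver, bronze, diamond, gold → silver.
For the shape, repeats star → circle → square → triangle → hexagon: star, circle, square, triangle, hexagon, star, circle → square.
Third component: ×3 each step, so 4, 12, 36, 108, 324, 972, 2916 → 8748.
Combining the parts gives silver  square  8748.

silver  square  8748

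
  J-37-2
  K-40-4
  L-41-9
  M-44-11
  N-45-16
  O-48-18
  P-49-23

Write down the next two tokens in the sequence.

Letter: J, K, L, M, N, O, P → Q → R (letters move forward 1 place in the alphabet).
Second component: 37, 40, 41, 44, 45, 48, 49 → 52 → 53 (alternating steps +3, +1, +3, +1, …).
Third component: alternating steps +2, +5, +2, +5, …; 2, 4, 9, 11, 16, 18, 23 → 25 → 30.
So the next two tokens are Q-52-25 and R-53-30.

Q-52-25, R-53-30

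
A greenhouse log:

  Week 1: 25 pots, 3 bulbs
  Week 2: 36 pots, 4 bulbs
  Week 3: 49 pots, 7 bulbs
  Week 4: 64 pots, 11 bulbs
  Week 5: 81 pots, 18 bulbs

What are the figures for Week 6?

Pots: perfect squares: 5², 6², 7², …, so 25, 36, 49, 64, 81 → 100.
Bulbs: each term is the sum of the two before it; 3, 4, 7, 11, 18 → 29.
Putting it together: 100 pots, 29 bulbs.

100 pots, 29 bulbs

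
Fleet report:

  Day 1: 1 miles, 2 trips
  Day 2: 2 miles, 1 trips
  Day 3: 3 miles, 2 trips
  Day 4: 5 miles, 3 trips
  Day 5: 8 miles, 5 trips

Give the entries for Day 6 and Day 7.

13 miles, 8 trips; 21 miles, 13 trips

Miles goes 1, 2, 3, 5, 8 → 13 → 21 (each term is the sum of the two before it).
Trips: 2, 1, 2, 3, 5 → 8 → 13 (always the previous value of the miles).
So the next two records are 13 miles, 8 trips and 21 miles, 13 trips.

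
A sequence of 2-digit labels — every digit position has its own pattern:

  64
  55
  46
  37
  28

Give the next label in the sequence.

19

First digit: −1 each step, mod 10, so 6, 5, 4, 3, 2 → 1.
Second digit goes 4, 5, 6, 7, 8 → 9 (+1 each step, mod 10).
So the next label is 19.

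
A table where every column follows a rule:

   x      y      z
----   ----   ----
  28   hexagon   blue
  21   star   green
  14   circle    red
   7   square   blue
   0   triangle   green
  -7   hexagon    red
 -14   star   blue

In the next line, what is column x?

For the column x, −7 each step: 28, 21, 14, 7, 0, -7, -14 → -21.

-21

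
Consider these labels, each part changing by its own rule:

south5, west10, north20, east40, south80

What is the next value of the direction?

west

Direction goes south, west, north, east, south → west (repeats south → west → north → east).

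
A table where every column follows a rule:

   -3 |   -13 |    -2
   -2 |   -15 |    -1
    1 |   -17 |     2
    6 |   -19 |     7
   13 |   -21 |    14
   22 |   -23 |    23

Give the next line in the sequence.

First component: differences are 1, 3, 5, … (increasing by 2 each time), so -3, -2, 1, 6, 13, 22 → 33.
Second component: −2 each step, so -13, -15, -17, -19, -21, -23 → -25.
Third component: always 1 more than the first component; -2, -1, 2, 7, 14, 23 → 34.
So the next line is 33  -25  34.

33  -25  34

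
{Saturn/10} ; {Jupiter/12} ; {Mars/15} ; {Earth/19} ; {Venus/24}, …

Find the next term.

{Mercury/30}

Planet goes Saturn, Jupiter, Mars, Earth, Venus → Mercury (runs backward through the planets Mercury→Neptune).
For the second part, differences are 2, 3, 4, … (increasing by 1 each time): 10, 12, 15, 19, 24 → 30.
Putting it together: {Mercury/30}.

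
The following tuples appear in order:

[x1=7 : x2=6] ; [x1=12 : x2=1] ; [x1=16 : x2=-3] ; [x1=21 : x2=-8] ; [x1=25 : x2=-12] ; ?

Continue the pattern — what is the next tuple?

[x1=30 : x2=-17]

X1 — alternating steps +5, +4, +5, +4, …: 7, 12, 16, 21, 25 → 30.
X2 goes 6, 1, -3, -8, -12 → -17 (together with the x1 always sums to 13).
So the next tuple is [x1=30 : x2=-17].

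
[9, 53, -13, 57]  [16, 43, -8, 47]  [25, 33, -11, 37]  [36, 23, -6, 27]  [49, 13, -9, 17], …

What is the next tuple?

First component — perfect squares: 3², 4², 5², …: 9, 16, 25, 36, 49 → 64.
Second component: −10 each step, so 53, 43, 33, 23, 13 → 3.
Third component — alternating steps +5, −3, +5, −3, …: -13, -8, -11, -6, -9 → -4.
Fourth component: −10 each step, so 57, 47, 37, 27, 17 → 7.
Putting it together: [64, 3, -4, 7].

[64, 3, -4, 7]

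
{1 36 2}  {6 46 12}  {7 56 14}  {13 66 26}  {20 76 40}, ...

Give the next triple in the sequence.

For the first slot, each term is the sum of the two before it: 1, 6, 7, 13, 20 → 33.
Second slot: +10 each step; 36, 46, 56, 66, 76 → 86.
Third slot: always 2 × the first slot; 2, 12, 14, 26, 40 → 66.
Combining the parts gives {33 86 66}.

{33 86 66}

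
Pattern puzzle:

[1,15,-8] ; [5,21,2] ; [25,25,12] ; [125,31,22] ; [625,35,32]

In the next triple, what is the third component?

42

First component — ×5 each step: 1, 5, 25, 125, 625 → 3125.
Second component — alternating steps +6, +4, +6, +4, …: 15, 21, 25, 31, 35 → 41.
Third component: +10 each step; -8, 2, 12, 22, 32 → 42.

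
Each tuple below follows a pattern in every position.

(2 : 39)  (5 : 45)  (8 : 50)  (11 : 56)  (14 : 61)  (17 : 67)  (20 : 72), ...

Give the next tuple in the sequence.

(23 : 78)

For the first slot, +3 each step: 2, 5, 8, 11, 14, 17, 20 → 23.
Second slot: 39, 45, 50, 56, 61, 67, 72 → 78 (alternating steps +6, +5, +6, +5, …).
Putting it together: (23 : 78).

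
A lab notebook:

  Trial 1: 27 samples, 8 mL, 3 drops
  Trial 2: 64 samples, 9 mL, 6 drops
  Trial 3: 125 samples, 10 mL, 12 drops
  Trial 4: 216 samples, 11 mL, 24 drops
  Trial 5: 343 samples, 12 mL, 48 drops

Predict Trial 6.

Samples: perfect cubes: 3³, 4³, 5³, …; 27, 64, 125, 216, 343 → 512.
ML: +1 each step, so 8, 9, 10, 11, 12 → 13.
Drops — ×2 each step: 3, 6, 12, 24, 48 → 96.
Combining the parts gives 512 samples, 13 mL, 96 drops.

512 samples, 13 mL, 96 drops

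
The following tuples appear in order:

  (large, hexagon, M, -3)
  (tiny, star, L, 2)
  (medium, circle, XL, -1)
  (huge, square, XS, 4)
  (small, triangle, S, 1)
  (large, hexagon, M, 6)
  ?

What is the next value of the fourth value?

3

First size: repeats large → tiny → medium → huge → small, so large, tiny, medium, huge, small, large → tiny.
For the shape, repeats hexagon → star → circle → square → triangle: hexagon, star, circle, square, triangle, hexagon → star.
Second size: repeats M → L → XL → XS → S; M, L, XL, XS, S, M → L.
Fourth value — alternating steps +5, −3, +5, −3, …: -3, 2, -1, 4, 1, 6 → 3.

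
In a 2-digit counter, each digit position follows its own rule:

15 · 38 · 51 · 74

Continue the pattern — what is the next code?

First digit — +2 each step, mod 10: 1, 3, 5, 7 → 9.
Second digit — +3 each step, mod 10: 5, 8, 1, 4 → 7.
So the next code is 97.

97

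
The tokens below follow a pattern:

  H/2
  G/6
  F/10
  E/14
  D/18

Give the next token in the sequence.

Letter: H, G, F, E, D → C (letters move back 1 place in the alphabet).
Second component — +4 each step: 2, 6, 10, 14, 18 → 22.
Putting it together: C/22.

C/22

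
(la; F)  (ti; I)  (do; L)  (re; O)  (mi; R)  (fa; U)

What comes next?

(sol; X)

Note goes la, ti, do, re, mi, fa → sol (runs through the solfège scale do→ti).
Letter goes F, I, L, O, R, U → X (letters move forward 3 places in the alphabet).
So the next pair is (sol; X).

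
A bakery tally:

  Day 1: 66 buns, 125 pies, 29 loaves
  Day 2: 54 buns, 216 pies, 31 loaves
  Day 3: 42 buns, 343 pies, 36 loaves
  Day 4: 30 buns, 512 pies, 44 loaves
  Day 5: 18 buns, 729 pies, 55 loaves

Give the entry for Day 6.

Buns — −12 each step: 66, 54, 42, 30, 18 → 6.
Pies — perfect cubes: 5³, 6³, 7³, …: 125, 216, 343, 512, 729 → 1000.
Loaves goes 29, 31, 36, 44, 55 → 69 (differences are 2, 5, 8, … (increasing by 3 each time)).
So the next record is 6 buns, 1000 pies, 69 loaves.

6 buns, 1000 pies, 69 loaves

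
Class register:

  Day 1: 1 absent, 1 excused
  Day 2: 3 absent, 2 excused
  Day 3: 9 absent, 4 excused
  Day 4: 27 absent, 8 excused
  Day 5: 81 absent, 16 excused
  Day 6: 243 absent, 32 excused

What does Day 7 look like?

729 absent, 64 excused

Absent: ×3 each step, so 1, 3, 9, 27, 81, 243 → 729.
Excused: ×2 each step, so 1, 2, 4, 8, 16, 32 → 64.
Combining the parts gives 729 absent, 64 excused.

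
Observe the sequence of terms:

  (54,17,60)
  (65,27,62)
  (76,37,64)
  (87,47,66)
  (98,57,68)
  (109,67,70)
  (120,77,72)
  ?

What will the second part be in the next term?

Second part: 17, 27, 37, 47, 57, 67, 77 → 87 (+10 each step).

87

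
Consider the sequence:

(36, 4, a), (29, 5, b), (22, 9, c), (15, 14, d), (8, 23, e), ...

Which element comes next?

(1, 37, f)

First value — −7 each step: 36, 29, 22, 15, 8 → 1.
Second value: each term is the sum of the two before it, so 4, 5, 9, 14, 23 → 37.
Letter: letters move forward 1 place in the alphabet; a, b, c, d, e → f.
So the next element is (1, 37, f).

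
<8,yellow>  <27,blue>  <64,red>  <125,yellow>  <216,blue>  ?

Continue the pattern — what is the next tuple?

First slot goes 8, 27, 64, 125, 216 → 343 (perfect cubes: 2³, 3³, 4³, …).
Colour: yellow, blue, red, yellow, blue → red (repeats yellow → blue → red).
Combining the parts gives <343,red>.

<343,red>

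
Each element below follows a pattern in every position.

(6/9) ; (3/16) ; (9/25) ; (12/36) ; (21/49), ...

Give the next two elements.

First part: each term is the sum of the two before it, so 6, 3, 9, 12, 21 → 33 → 54.
Second part goes 9, 16, 25, 36, 49 → 64 → 81 (perfect squares: 3², 4², 5², …).
So the next two elements are (33/64) and (54/81).

(33/64), (54/81)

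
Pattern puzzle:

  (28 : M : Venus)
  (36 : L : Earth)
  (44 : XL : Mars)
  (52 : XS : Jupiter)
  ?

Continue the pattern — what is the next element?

(60 : S : Saturn)

For the first slot, +8 each step: 28, 36, 44, 52 → 60.
Size — runs through clothing sizes XS→XL: M, L, XL, XS → S.
Planet goes Venus, Earth, Mars, Jupiter → Saturn (runs through the planets Mercury→Neptune).
Combining the parts gives (60 : S : Saturn).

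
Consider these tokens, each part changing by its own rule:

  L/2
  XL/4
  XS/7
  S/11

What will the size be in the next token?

For the size, runs through clothing sizes XS→XL: L, XL, XS, S → M.

M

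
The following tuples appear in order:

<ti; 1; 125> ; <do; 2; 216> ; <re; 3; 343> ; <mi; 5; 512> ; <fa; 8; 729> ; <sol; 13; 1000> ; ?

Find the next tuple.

<la; 21; 1331>

Note — runs through the solfège scale do→ti: ti, do, re, mi, fa, sol → la.
Second entry: 1, 2, 3, 5, 8, 13 → 21 (each term is the sum of the two before it).
Third entry: perfect cubes: 5³, 6³, 7³, …, so 125, 216, 343, 512, 729, 1000 → 1331.
Putting it together: <la; 21; 1331>.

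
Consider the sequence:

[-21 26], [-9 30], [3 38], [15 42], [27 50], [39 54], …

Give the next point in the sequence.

[51 62]

First part: +12 each step, so -21, -9, 3, 15, 27, 39 → 51.
For the second part, alternating steps +4, +8, +4, +8, …: 26, 30, 38, 42, 50, 54 → 62.
So the next point is [51 62].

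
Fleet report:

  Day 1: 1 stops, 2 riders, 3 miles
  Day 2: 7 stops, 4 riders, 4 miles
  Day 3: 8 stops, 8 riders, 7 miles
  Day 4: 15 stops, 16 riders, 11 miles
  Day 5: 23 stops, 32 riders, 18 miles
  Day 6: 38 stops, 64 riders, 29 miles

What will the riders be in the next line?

128

Riders — ×2 each step: 2, 4, 8, 16, 32, 64 → 128.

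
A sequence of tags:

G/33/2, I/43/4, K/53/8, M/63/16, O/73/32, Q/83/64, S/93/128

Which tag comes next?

Letter: G, I, K, M, O, Q, S → U (letters move forward 2 places in the alphabet).
Second component: +10 each step, so 33, 43, 53, 63, 73, 83, 93 → 103.
Third component — ×2 each step: 2, 4, 8, 16, 32, 64, 128 → 256.
So the next tag is U/103/256.

U/103/256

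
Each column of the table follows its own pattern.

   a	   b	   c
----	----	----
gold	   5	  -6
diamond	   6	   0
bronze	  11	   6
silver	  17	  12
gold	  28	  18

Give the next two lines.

diamond  45  24; bronze  73  30

Column a: gold, diamond, bronze, silver, gold → diamond → bronze (repeats gold → diamond → bronze → silver).
Column b: 5, 6, 11, 17, 28 → 45 → 73 (each term is the sum of the two before it).
Column c: +6 each step, so -6, 0, 6, 12, 18 → 24 → 30.
So the next two lines are diamond  45  24 and bronze  73  30.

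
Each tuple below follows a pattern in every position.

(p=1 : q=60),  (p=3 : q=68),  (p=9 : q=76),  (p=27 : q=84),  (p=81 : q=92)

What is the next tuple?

P goes 1, 3, 9, 27, 81 → 243 (×3 each step).
Q — +8 each step: 60, 68, 76, 84, 92 → 100.
So the next tuple is (p=243 : q=100).

(p=243 : q=100)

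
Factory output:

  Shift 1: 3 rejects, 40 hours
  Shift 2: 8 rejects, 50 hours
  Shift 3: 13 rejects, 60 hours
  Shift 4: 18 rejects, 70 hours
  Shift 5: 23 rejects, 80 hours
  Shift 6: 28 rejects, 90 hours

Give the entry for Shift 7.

33 rejects, 100 hours

For the rejects, +5 each step: 3, 8, 13, 18, 23, 28 → 33.
Hours: 40, 50, 60, 70, 80, 90 → 100 (+10 each step).
So the next record is 33 rejects, 100 hours.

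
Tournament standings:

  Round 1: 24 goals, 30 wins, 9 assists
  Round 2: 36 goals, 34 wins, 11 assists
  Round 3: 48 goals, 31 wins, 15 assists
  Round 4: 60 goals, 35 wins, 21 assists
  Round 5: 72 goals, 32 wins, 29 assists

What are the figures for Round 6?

84 goals, 36 wins, 39 assists

Goals goes 24, 36, 48, 60, 72 → 84 (+12 each step).
Wins: alternating steps +4, −3, +4, −3, …; 30, 34, 31, 35, 32 → 36.
Assists goes 9, 11, 15, 21, 29 → 39 (differences are 2, 4, 6, … (increasing by 2 each time)).
So the next line is 84 goals, 36 wins, 39 assists.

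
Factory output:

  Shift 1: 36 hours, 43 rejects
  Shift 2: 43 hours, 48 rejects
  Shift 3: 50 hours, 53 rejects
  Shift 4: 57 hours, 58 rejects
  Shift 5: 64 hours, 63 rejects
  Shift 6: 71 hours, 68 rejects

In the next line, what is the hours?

78

Hours — +7 each step: 36, 43, 50, 57, 64, 71 → 78.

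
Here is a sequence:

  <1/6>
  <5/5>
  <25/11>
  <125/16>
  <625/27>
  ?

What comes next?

First coordinate: ×5 each step; 1, 5, 25, 125, 625 → 3125.
For the second coordinate, each term is the sum of the two before it: 6, 5, 11, 16, 27 → 43.
So the next term is <3125/43>.

<3125/43>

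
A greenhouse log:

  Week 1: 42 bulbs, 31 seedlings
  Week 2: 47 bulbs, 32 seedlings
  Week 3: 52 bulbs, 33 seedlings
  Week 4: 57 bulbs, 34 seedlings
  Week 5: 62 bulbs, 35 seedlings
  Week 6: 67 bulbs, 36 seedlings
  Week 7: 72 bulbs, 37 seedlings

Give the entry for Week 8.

77 bulbs, 38 seedlings

Bulbs goes 42, 47, 52, 57, 62, 67, 72 → 77 (+5 each step).
Seedlings: +1 each step, so 31, 32, 33, 34, 35, 36, 37 → 38.
Combining the parts gives 77 bulbs, 38 seedlings.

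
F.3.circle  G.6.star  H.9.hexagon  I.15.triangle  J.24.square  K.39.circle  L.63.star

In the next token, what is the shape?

hexagon

Letter goes F, G, H, I, J, K, L → M (letters move forward 1 place in the alphabet).
For the second component, each term is the sum of the two before it: 3, 6, 9, 15, 24, 39, 63 → 102.
Shape — repeats circle → star → hexagon → triangle → square: circle, star, hexagon, triangle, square, circle, star → hexagon.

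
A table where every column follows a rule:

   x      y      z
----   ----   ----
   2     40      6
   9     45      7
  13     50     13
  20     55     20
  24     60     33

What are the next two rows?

31  65  53; 35  70  86

Column x goes 2, 9, 13, 20, 24 → 31 → 35 (alternating steps +7, +4, +7, +4, …).
Column y goes 40, 45, 50, 55, 60 → 65 → 70 (+5 each step).
For the column z, each term is the sum of the two before it: 6, 7, 13, 20, 33 → 53 → 86.
Putting the parts together: 31  65  53 and then 35  70  86.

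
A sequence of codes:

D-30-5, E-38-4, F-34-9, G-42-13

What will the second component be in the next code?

38

Letter: D, E, F, G → H (letters move forward 1 place in the alphabet).
For the second component, alternating steps +8, −4, +8, −4, …: 30, 38, 34, 42 → 38.
Third component: 5, 4, 9, 13 → 22 (each term is the sum of the two before it).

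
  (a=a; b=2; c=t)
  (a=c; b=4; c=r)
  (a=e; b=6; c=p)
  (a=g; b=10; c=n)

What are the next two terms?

(a=i; b=16; c=l), (a=k; b=26; c=j)

For the a, letters move forward 2 places in the alphabet: a, c, e, g → i → k.
B goes 2, 4, 6, 10 → 16 → 26 (each term is the sum of the two before it).
C: letters move back 2 places in the alphabet, so t, r, p, n → l → j.
So the next two terms are (a=i; b=16; c=l) and (a=k; b=26; c=j).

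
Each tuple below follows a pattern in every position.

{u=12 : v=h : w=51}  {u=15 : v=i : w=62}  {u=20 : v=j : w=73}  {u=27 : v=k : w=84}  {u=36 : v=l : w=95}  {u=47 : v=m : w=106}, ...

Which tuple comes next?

{u=60 : v=n : w=117}

U: differences are 3, 5, 7, … (increasing by 2 each time), so 12, 15, 20, 27, 36, 47 → 60.
V: h, i, j, k, l, m → n (letters move forward 1 place in the alphabet).
W: +11 each step; 51, 62, 73, 84, 95, 106 → 117.
Combining the parts gives {u=60 : v=n : w=117}.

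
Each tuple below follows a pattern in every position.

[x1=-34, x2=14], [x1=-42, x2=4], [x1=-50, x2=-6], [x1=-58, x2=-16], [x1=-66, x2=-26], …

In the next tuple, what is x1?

-74

X1 goes -34, -42, -50, -58, -66 → -74 (−8 each step).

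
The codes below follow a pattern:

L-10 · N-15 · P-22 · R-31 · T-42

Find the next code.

Letter: letters move forward 2 places in the alphabet; L, N, P, R, T → V.
Second component: differences are 5, 7, 9, … (increasing by 2 each time); 10, 15, 22, 31, 42 → 55.
Putting it together: V-55.

V-55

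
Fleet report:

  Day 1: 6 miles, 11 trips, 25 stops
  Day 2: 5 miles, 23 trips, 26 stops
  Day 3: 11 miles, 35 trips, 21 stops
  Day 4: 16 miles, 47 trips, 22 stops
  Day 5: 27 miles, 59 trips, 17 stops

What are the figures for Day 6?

43 miles, 71 trips, 18 stops

Miles goes 6, 5, 11, 16, 27 → 43 (each term is the sum of the two before it).
Trips goes 11, 23, 35, 47, 59 → 71 (+12 each step).
For the stops, alternating steps +1, −5, +1, −5, …: 25, 26, 21, 22, 17 → 18.
Putting it together: 43 miles, 71 trips, 18 stops.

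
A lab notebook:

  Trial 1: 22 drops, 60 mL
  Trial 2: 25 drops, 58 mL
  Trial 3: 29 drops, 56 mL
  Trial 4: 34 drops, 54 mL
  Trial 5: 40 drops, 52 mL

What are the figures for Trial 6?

47 drops, 50 mL

Drops: differences are 3, 4, 5, … (increasing by 1 each time), so 22, 25, 29, 34, 40 → 47.
ML goes 60, 58, 56, 54, 52 → 50 (−2 each step).
So the next line is 47 drops, 50 mL.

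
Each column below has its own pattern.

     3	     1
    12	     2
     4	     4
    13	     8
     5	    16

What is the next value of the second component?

32

Second component — ×2 each step: 1, 2, 4, 8, 16 → 32.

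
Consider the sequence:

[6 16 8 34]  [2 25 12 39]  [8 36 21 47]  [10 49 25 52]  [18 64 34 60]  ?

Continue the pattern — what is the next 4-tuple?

[28 81 38 65]

For the first coordinate, each term is the sum of the two before it: 6, 2, 8, 10, 18 → 28.
Second coordinate: 16, 25, 36, 49, 64 → 81 (perfect squares: 4², 5², 6², …).
Third coordinate: alternating steps +4, +9, +4, +9, …, so 8, 12, 21, 25, 34 → 38.
For the fourth coordinate, alternating steps +5, +8, +5, +8, …: 34, 39, 47, 52, 60 → 65.
Putting it together: [28 81 38 65].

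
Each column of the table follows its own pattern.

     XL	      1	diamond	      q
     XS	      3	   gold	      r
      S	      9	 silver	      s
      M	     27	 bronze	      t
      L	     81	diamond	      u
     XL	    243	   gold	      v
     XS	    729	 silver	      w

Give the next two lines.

S  2187  bronze  x; M  6561  diamond  y

For the size, repeats XL → XS → S → M → L: XL, XS, S, M, L, XL, XS → S → M.
For the second component, ×3 each step: 1, 3, 9, 27, 81, 243, 729 → 2187 → 6561.
For the rank, repeats diamond → gold → silver → bronze: diamond, gold, silver, bronze, diamond, gold, silver → bronze → diamond.
Letter — letters move forward 1 place in the alphabet: q, r, s, t, u, v, w → x → y.
So the next two lines are S  2187  bronze  x and M  6561  diamond  y.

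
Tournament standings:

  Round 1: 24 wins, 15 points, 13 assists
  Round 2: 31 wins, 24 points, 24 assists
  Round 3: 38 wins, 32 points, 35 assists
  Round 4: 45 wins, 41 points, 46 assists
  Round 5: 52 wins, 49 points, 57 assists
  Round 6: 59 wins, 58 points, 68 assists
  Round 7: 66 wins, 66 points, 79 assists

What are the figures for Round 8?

73 wins, 75 points, 90 assists

Wins: +7 each step, so 24, 31, 38, 45, 52, 59, 66 → 73.
Points: alternating steps +9, +8, +9, +8, …, so 15, 24, 32, 41, 49, 58, 66 → 75.
Assists: +11 each step, so 13, 24, 35, 46, 57, 68, 79 → 90.
Putting it together: 73 wins, 75 points, 90 assists.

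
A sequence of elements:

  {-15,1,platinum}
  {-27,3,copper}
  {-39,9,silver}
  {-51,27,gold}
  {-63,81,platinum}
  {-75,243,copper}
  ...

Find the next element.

First coordinate: −12 each step; -15, -27, -39, -51, -63, -75 → -87.
For the second coordinate, ×3 each step: 1, 3, 9, 27, 81, 243 → 729.
Metal: repeats platinum → copper → silver → gold; platinum, copper, silver, gold, platinum, copper → silver.
Putting it together: {-87,729,silver}.

{-87,729,silver}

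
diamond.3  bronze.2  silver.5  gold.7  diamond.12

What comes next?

Rank: diamond, bronze, silver, gold, diamond → bronze (repeats diamond → bronze → silver → gold).
Second component: each term is the sum of the two before it; 3, 2, 5, 7, 12 → 19.
So the next tag is bronze.19.

bronze.19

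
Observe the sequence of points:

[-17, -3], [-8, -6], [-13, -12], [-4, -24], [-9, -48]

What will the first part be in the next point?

First part: -17, -8, -13, -4, -9 → 0 (alternating steps +9, −5, +9, −5, …).

0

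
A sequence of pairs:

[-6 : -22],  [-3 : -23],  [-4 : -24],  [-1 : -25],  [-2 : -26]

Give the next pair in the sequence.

[1 : -27]

First component: alternating steps +3, −1, +3, −1, …; -6, -3, -4, -1, -2 → 1.
Second component: −1 each step; -22, -23, -24, -25, -26 → -27.
So the next pair is [1 : -27].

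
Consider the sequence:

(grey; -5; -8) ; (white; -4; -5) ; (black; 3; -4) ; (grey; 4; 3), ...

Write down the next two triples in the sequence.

Shade goes grey, white, black, grey → white → black (repeats grey → white → black).
Second coordinate — alternating steps +1, +7, +1, +7, …: -5, -4, 3, 4 → 11 → 12.
For the third coordinate, always the previous value of the second coordinate: -8, -5, -4, 3 → 4 → 11.
Putting the parts together: (white; 11; 4) and then (black; 12; 11).

(white; 11; 4), (black; 12; 11)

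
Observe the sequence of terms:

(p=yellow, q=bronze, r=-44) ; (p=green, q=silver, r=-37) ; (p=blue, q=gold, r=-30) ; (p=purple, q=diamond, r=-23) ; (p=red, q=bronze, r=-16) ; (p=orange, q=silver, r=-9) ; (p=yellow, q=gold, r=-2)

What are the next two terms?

P goes yellow, green, blue, purple, red, orange, yellow → green → blue (repeats yellow → green → blue → purple → red → orange).
For the q, repeats bronze → silver → gold → diamond: bronze, silver, gold, diamond, bronze, silver, gold → diamond → bronze.
R: -44, -37, -30, -23, -16, -9, -2 → 5 → 12 (+7 each step).
So the next two terms are (p=green, q=diamond, r=5) and (p=blue, q=bronze, r=12).

(p=green, q=diamond, r=5), (p=blue, q=bronze, r=12)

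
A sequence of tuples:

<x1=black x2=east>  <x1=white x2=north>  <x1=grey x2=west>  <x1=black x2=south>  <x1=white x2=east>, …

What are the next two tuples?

X1: repeats black → white → grey, so black, white, grey, black, white → grey → black.
X2: east, north, west, south, east → north → west (repeats east → north → west → south).
Putting the parts together: <x1=grey x2=north> and then <x1=black x2=west>.

<x1=grey x2=north>, <x1=black x2=west>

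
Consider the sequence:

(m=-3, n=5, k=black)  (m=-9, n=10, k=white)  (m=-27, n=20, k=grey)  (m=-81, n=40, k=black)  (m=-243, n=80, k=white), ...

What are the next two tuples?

(m=-729, n=160, k=grey), (m=-2187, n=320, k=black)

M — ×3 each step: -3, -9, -27, -81, -243 → -729 → -2187.
N: ×2 each step; 5, 10, 20, 40, 80 → 160 → 320.
For the k, repeats black → white → grey: black, white, grey, black, white → grey → black.
Putting the parts together: (m=-729, n=160, k=grey) and then (m=-2187, n=320, k=black).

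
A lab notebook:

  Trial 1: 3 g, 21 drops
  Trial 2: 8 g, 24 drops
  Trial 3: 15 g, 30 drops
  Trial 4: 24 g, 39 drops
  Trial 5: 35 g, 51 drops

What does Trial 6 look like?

48 g, 66 drops

G: differences are 5, 7, 9, … (increasing by 2 each time), so 3, 8, 15, 24, 35 → 48.
Drops: differences are 3, 6, 9, … (increasing by 3 each time), so 21, 24, 30, 39, 51 → 66.
Combining the parts gives 48 g, 66 drops.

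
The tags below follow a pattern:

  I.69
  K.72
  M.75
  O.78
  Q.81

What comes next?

S.84

Letter goes I, K, M, O, Q → S (letters move forward 2 places in the alphabet).
Second component: 69, 72, 75, 78, 81 → 84 (+3 each step).
So the next tag is S.84.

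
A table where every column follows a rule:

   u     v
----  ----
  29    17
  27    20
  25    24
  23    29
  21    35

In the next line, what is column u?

Column u: 29, 27, 25, 23, 21 → 19 (−2 each step).

19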